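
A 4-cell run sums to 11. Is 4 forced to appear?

The only way to make 11 from 4 distinct digits is {1,2,3,5}, which does not contain 4.

No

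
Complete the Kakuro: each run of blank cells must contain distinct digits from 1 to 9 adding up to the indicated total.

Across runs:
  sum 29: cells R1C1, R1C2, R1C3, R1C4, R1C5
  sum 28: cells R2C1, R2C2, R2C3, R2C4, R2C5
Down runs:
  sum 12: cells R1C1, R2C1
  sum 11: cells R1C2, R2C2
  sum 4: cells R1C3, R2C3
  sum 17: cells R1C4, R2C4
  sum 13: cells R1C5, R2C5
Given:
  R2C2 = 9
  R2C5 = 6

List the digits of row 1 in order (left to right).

4 in 2 cells must be {1,3}; 17 in 2 cells must be {8,9}.
R1C2 = 11 − 9 = 2 completes the 11 down.
Given what's placed, R1C3 must be 3 to fit the 29 across and 4 down.
R1C5 = 13 − 6 = 7 completes the 13 down.
R2C3 = 4 − 3 = 1 completes the 4 down.
Given what's placed, R2C4 must be 8 to fit the 28 across and 17 down.
R1C4 = 17 − 8 = 9 completes the 17 down.
R2C1 = 28 − 24 = 4 completes the 28 across.
R1C1 = 29 − 21 = 8 completes the 29 across.

8, 2, 3, 9, 7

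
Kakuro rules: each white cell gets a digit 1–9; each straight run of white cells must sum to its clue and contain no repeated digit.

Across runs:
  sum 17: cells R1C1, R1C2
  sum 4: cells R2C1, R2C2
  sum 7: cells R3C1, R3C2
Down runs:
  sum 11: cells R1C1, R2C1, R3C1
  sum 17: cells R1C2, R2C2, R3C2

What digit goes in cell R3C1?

2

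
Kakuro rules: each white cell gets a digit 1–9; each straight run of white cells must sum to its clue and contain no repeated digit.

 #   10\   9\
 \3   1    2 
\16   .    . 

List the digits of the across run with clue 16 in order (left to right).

3 in 2 cells must be {1,2}; 16 in 2 cells must be {7,9}.
R2C1 = 10 − 1 = 9 completes the 10 down.
R2C2 = 16 − 9 = 7 completes the 16 across.

9, 7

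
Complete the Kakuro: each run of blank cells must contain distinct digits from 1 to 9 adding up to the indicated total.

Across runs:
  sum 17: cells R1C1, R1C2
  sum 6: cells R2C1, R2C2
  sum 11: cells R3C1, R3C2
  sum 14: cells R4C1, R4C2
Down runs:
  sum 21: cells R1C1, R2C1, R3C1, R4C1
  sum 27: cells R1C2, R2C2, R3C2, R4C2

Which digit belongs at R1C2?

9

17 in 2 cells must be {8,9}.
Nothing is forced directly, so branch on R1C1, whose candidates are 8 or 9. If R1C1 = 9: that forces R1C2 = 8, R2C2 = 4, R2C1 = 2, R4C1 = 6, after which R4C2 would have to be in {8} for the 14 across but in {6,9} for the 27 down — contradiction. So R1C1 = 8.
R1C2 = 17 − 8 = 9 completes the 17 across.
Nothing is forced directly, so branch on R2C2, whose candidates are 4 or 5. If R2C2 = 5: that forces R2C1 = 1, R4C2 = 6, R3C2 = 7, after which R4C1 would have to be in {8} for the 14 across but in {3,5,7,9} for the 21 down — contradiction. So R2C2 = 4.
R2C1 = 6 − 4 = 2 completes the 6 across.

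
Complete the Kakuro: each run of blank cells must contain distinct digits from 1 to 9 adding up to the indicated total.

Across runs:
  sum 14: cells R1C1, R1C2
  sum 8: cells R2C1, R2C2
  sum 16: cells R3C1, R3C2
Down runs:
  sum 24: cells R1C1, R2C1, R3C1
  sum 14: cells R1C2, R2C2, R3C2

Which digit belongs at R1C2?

6

16 in 2 cells must be {7,9}; 24 in 3 cells must be {7,8,9}.
The 8 across and the 24 down share only 7, so R2C1 = 7.
R2C2 = 8 − 7 = 1 completes the 8 across.
Given what's placed, R3C1 must be 9 to fit the 16 across and 24 down.
R3C2 = 16 − 9 = 7 completes the 16 across.
R1C1 = 24 − 16 = 8 completes the 24 down.
R1C2 = 14 − 8 = 6 completes the 14 across.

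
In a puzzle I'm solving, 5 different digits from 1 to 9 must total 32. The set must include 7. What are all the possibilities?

{2,6,7,8,9}; {3,5,7,8,9}

5 distinct digits from 1–9 sum between 15 and 35.
Keeping only sets containing 7.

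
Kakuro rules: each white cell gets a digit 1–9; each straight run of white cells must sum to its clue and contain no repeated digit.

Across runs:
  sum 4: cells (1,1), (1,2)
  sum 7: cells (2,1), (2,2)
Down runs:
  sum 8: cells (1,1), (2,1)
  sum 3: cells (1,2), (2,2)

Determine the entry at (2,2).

4 in 2 cells must be {1,3}; 3 in 2 cells must be {1,2}.
The 4 across and the 3 down share only 1, so (1,2) = 1.
(2,2) = 3 − 1 = 2 completes the 3 down.
(1,1) = 4 − 1 = 3 completes the 4 across.
(2,1) = 7 − 2 = 5 completes the 7 across.

2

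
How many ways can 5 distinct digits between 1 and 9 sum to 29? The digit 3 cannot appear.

4

5 distinct digits from 1–9 sum between 15 and 35.
Dropping sets that contain 3.
Enumerating: {1,4,7,8,9}, {1,5,6,8,9}, {2,4,6,8,9}, {2,5,6,7,9}.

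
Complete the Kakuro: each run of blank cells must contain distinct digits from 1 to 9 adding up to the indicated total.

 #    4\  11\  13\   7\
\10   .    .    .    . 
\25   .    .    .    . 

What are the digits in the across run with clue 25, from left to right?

10 in 4 cells must be {1,2,3,4}; 4 in 2 cells must be {1,3}.
Only 4 fits R1C3 under both its across sum 10 and down sum 13.
R2C3 = 13 − 4 = 9 completes the 13 down.
Nothing is forced directly, so branch on R1C2, whose candidates are 2 or 3. If R1C2 = 2: then R2C2 would have to be in {1,2,3,4,5,6,7,8} for the 25 across but in {9} for the 11 down — contradiction. So R1C2 = 3.
R1C1 = 1: the only remaining digit allowed by both the 10 across and the 4 down.
R1C4 = 10 − 8 = 2 completes the 10 across.
R2C1 = 4 − 1 = 3 completes the 4 down.
R2C2 = 11 − 3 = 8 completes the 11 down.
R2C4 = 25 − 20 = 5 completes the 25 across.

3 8 9 5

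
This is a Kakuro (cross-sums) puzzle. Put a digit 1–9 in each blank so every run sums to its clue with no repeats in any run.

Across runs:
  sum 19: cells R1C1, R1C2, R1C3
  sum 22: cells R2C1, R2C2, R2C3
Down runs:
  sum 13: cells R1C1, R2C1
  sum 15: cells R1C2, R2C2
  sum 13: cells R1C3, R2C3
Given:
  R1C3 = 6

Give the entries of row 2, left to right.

9, 6, 7

R2C3 = 13 − 6 = 7 completes the 13 down.
Nothing is forced directly, so branch on R2C1, whose candidates are 6 or 9. If R2C1 = 6: then R1C1 would have to be in {4,5,8,9} for the 19 across but in {7} for the 13 down — contradiction. So R2C1 = 9.
R1C1 = 13 − 9 = 4 completes the 13 down.
R1C2 = 19 − 10 = 9 completes the 19 across.
R2C2 = 22 − 16 = 6 completes the 22 across.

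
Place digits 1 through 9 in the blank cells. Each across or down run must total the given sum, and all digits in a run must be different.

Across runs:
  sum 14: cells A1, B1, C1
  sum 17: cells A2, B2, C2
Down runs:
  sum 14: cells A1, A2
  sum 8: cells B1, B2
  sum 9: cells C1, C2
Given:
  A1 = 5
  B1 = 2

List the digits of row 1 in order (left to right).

5 2 7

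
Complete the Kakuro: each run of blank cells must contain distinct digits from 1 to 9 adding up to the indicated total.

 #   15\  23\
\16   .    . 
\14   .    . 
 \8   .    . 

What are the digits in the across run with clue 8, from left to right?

16 in 2 cells must be {7,9}; 23 in 3 cells must be {6,8,9}.
The 16 across and the 23 down share only 9, so R1C2 = 9.
Given what's placed, R3C2 must be 6 to fit the 8 across and 23 down.
R1C1 = 16 − 9 = 7 completes the 16 across.
R2C2 = 23 − 15 = 8 completes the 23 down.
R3C1 = 8 − 6 = 2 completes the 8 across.
R2C1 = 14 − 8 = 6 completes the 14 across.

2 6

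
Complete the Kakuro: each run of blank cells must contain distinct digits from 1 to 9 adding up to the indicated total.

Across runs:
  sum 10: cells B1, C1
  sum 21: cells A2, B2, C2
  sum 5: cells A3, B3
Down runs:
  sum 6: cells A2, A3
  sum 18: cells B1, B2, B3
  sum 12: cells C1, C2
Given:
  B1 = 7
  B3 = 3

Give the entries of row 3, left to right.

C1 = 10 − 7 = 3 completes the 10 across.
B2 = 18 − 10 = 8 completes the 18 down.
C2 = 12 − 3 = 9 completes the 12 down.
A3 = 5 − 3 = 2 completes the 5 across.
A2 = 21 − 17 = 4 completes the 21 across.

2 3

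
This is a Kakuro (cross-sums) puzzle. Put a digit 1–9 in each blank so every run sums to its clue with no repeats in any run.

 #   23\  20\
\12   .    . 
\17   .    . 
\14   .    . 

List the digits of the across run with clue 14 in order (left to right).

6, 8

17 in 2 cells must be {8,9}; 23 in 3 cells must be {6,8,9}.
Nothing is forced directly, so branch on R1C1, whose candidates are 8 or 9. If R1C1 = 8: that forces R1C2 = 4, R2C1 = 9, after which R2C2 would have to be in {8} for the 17 across but in {7,9} for the 20 down — contradiction. So R1C1 = 9.
R1C2 = 12 − 9 = 3 completes the 12 across.
Given what's placed, R2C1 must be 8 to fit the 17 across and 23 down.
R2C2 = 17 − 8 = 9 completes the 17 across.
R3C1 = 23 − 17 = 6 completes the 23 down.
R3C2 = 14 − 6 = 8 completes the 14 across.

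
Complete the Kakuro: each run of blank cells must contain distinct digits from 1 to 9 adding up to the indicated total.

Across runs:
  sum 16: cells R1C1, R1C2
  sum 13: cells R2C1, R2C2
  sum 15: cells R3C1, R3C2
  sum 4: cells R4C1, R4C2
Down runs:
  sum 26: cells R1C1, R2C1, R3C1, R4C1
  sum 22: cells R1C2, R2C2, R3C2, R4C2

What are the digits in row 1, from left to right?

16 in 2 cells must be {7,9}; 4 in 2 cells must be {1,3}.
Only 3 fits R4C1 under both its across sum 4 and down sum 26.
R4C2 = 4 − 3 = 1 completes the 4 across.
Given what's placed, R1C1 must be 9 to fit the 16 across and 26 down.
R1C2 = 16 − 9 = 7 completes the 16 across.

9 7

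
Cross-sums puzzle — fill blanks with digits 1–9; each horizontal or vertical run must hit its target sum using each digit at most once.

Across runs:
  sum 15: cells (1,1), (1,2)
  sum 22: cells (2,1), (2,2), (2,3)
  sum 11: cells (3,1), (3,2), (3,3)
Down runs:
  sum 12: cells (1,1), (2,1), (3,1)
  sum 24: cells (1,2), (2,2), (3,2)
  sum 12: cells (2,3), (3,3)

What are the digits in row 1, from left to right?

6 9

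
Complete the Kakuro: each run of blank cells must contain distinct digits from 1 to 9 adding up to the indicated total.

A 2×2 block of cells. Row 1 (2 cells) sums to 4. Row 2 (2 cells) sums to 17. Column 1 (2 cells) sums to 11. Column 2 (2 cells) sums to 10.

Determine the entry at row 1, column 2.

4 in 2 cells must be {1,3}; 17 in 2 cells must be {8,9}.
The 4 across and the 11 down share only 3, so (1,1) = 3.
(1,2) = 4 − 3 = 1 completes the 4 across.
(2,1) = 11 − 3 = 8 completes the 11 down.
(2,2) = 17 − 8 = 9 completes the 17 across.

1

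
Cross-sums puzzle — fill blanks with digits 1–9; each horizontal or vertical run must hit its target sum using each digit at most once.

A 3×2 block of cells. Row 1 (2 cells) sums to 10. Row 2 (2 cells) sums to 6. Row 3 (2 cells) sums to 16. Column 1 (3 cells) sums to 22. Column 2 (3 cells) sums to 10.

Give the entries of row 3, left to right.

9 7

16 in 2 cells must be {7,9}.
The 6 across and the 22 down share only 5, so (2,1) = 5.
(2,2) = 6 − 5 = 1 completes the 6 across.
Given what's placed, (3,1) must be 9 to fit the 16 across and 22 down.
(3,2) = 16 − 9 = 7 completes the 16 across.
(1,1) = 22 − 14 = 8 completes the 22 down.
(1,2) = 10 − 8 = 2 completes the 10 across.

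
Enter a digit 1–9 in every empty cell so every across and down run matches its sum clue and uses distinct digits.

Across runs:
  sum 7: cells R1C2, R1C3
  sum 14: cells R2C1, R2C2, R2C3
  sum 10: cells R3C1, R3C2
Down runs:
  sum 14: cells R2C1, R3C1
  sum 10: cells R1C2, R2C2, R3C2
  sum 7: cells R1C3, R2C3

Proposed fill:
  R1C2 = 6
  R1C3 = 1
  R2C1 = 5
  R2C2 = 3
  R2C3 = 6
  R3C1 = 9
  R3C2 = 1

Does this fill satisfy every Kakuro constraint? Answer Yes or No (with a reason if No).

Across: 6+1=7; 5+3+6=14; 9+1=10. Down: 5+9=14; 6+3+1=10; 1+6=7. No digit repeats within any run.

Yes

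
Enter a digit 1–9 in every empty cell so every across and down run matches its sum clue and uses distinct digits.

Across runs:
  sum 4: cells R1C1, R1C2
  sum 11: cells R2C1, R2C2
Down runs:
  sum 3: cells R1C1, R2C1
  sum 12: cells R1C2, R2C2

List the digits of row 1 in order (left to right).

4 in 2 cells must be {1,3}; 3 in 2 cells must be {1,2}.
The 4 across and the 3 down share only 1, so R1C1 = 1.
R1C2 = 4 − 1 = 3 completes the 4 across.
R2C1 = 3 − 1 = 2 completes the 3 down.
R2C2 = 11 − 2 = 9 completes the 11 across.

1, 3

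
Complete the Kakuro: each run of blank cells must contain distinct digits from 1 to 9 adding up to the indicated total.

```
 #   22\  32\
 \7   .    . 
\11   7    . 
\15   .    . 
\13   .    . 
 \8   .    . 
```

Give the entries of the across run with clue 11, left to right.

7 4

R2C2 = 11 − 7 = 4 completes the 11 across.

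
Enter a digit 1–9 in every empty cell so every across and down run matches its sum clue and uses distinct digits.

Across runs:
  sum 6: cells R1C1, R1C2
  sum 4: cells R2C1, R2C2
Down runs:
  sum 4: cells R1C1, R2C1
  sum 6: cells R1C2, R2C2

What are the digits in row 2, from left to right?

3 1

4 in 2 cells must be {1,3}.
The 6 across and the 4 down share only 1, so R1C1 = 1.
R1C2 = 6 − 1 = 5 completes the 6 across.
R2C1 = 4 − 1 = 3 completes the 4 down.
R2C2 = 4 − 3 = 1 completes the 4 across.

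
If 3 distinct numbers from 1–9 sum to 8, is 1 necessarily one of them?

Every partition of 8 into 3 distinct digits includes 1: {1,2,5}, {1,3,4}.

Yes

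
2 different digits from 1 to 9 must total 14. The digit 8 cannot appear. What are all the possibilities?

{5,9}

2 distinct digits from 1–9 sum between 3 and 17.
Dropping sets that contain 8.
Only one set works: {5,9}.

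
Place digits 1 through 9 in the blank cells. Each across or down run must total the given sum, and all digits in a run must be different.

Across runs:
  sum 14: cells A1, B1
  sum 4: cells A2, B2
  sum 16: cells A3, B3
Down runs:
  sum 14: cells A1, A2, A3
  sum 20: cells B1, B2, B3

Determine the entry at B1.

4 in 2 cells must be {1,3}; 16 in 2 cells must be {7,9}.
The 4 across and the 20 down share only 3, so B2 = 3.
Given what's placed, B3 must be 9 to fit the 16 across and 20 down.
B1 = 20 − 12 = 8 completes the 20 down.
A2 = 4 − 3 = 1 completes the 4 across.
A3 = 16 − 9 = 7 completes the 16 across.
A1 = 14 − 8 = 6 completes the 14 across.

8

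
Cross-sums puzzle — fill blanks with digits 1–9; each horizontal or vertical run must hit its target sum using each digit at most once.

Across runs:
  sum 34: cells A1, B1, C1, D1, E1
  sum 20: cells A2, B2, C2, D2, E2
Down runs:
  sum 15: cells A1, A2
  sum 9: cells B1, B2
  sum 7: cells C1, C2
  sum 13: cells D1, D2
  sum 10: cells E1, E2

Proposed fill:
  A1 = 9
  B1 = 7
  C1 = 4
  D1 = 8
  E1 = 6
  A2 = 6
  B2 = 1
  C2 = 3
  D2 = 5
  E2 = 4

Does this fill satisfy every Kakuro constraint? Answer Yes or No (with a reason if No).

No — the across run A2–E2 sums to 19, not 20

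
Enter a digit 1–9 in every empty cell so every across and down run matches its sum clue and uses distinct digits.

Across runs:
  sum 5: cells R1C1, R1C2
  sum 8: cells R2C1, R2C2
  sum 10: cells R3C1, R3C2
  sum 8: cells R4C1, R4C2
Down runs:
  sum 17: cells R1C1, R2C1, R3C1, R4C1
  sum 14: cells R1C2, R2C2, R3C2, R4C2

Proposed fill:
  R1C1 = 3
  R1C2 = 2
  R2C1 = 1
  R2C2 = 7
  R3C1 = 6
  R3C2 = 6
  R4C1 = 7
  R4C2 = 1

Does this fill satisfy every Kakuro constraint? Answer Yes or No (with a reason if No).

No — the down run R1C2–R4C2 sums to 16, not 14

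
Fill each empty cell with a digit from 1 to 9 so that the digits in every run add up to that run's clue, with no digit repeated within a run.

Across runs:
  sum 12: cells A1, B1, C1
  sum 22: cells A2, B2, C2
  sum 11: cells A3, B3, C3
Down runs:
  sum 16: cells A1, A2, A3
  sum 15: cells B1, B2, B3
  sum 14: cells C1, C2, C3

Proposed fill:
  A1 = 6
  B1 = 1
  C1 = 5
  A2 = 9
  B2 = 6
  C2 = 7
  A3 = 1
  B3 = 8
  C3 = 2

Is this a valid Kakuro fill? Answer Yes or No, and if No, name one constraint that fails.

Across: 6+1+5=12; 9+6+7=22; 1+8+2=11. Down: 6+9+1=16; 1+6+8=15; 5+7+2=14. No digit repeats within any run.

Yes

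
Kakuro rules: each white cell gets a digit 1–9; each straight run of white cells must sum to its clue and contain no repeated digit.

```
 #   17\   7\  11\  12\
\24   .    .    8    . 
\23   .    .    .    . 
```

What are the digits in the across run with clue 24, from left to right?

9, 2, 8, 5

17 in 2 cells must be {8,9}.
Given what's placed, R1C1 must be 9 to fit the 24 across and 17 down.
R2C1 = 17 − 9 = 8 completes the 17 down.
R2C3 = 11 − 8 = 3 completes the 11 down.
Given what's placed, R2C2 must be 5 to fit the 23 across and 7 down.
R2C4 = 23 − 16 = 7 completes the 23 across.
R1C2 = 7 − 5 = 2 completes the 7 down.
R1C4 = 24 − 19 = 5 completes the 24 across.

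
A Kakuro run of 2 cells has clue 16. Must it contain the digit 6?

No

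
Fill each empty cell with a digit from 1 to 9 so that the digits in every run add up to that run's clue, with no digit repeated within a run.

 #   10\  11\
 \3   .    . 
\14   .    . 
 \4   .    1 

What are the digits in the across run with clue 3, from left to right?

1 2

3 in 2 cells must be {1,2}; 4 in 2 cells must be {1,3}.
R1C2 = 2: the only remaining digit allowed by both the 3 across and the 11 down.
R2C2 = 11 − 3 = 8 completes the 11 down.
R3C1 = 4 − 1 = 3 completes the 4 across.
R1C1 = 3 − 2 = 1 completes the 3 across.
R2C1 = 14 − 8 = 6 completes the 14 across.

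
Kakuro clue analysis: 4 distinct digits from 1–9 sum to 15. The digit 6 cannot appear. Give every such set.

{1,2,3,9}; {1,2,4,8}; {1,2,5,7}; {1,3,4,7}

4 distinct digits from 1–9 sum between 10 and 30.
Dropping sets that contain 6.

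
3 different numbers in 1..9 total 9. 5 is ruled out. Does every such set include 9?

No

Counterexample: {1,2,6} sums to 9 under that restriction without using 9.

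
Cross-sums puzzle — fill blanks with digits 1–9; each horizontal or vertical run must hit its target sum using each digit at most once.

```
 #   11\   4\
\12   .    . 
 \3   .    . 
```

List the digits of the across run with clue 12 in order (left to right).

3 in 2 cells must be {1,2}; 4 in 2 cells must be {1,3}.
The 12 across and the 4 down share only 3, so R1C2 = 3.
The 3 across and the 11 down share only 2, so R2C1 = 2.
R2C2 = 3 − 2 = 1 completes the 3 across.
R1C1 = 12 − 3 = 9 completes the 12 across.

9, 3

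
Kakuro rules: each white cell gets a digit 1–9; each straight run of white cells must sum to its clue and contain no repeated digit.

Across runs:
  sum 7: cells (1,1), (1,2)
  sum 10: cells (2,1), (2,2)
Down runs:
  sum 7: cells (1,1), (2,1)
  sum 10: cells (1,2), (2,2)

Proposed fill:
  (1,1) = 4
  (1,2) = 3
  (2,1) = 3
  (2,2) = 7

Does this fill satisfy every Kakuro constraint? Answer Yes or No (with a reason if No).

Across: 4+3=7; 3+7=10. Down: 4+3=7; 3+7=10. No digit repeats within any run.

Yes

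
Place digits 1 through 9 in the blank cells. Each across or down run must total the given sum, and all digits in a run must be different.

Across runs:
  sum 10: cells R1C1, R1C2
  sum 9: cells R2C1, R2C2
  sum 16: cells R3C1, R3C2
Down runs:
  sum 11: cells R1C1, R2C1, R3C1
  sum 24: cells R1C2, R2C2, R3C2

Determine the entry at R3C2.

16 in 2 cells must be {7,9}; 24 in 3 cells must be {7,8,9}.
The 16 across and the 11 down share only 7, so R3C1 = 7.
R3C2 = 16 − 7 = 9 completes the 16 across.
Nothing is forced directly, so branch on R1C1, whose candidates are 1 or 3. If R1C1 = 1: then R1C2 would have to be in {9} for the 10 across but in {7,8} for the 24 down — contradiction. So R1C1 = 3.
R1C2 = 10 − 3 = 7 completes the 10 across.
R2C1 = 11 − 10 = 1 completes the 11 down.
R2C2 = 9 − 1 = 8 completes the 9 across.

9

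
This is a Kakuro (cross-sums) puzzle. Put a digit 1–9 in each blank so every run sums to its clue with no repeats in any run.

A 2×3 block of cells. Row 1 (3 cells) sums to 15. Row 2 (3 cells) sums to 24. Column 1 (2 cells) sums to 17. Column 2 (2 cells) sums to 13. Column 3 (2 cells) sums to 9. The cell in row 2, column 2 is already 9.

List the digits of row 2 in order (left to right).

24 in 3 cells must be {7,8,9}; 17 in 2 cells must be {8,9}.
(1,2) = 13 − 9 = 4 completes the 13 down.
(2,1) = 8: the only remaining digit allowed by both the 24 across and the 17 down.
(2,3) = 24 − 17 = 7 completes the 24 across.
(1,1) = 17 − 8 = 9 completes the 17 down.
(1,3) = 15 − 13 = 2 completes the 15 across.

8 9 7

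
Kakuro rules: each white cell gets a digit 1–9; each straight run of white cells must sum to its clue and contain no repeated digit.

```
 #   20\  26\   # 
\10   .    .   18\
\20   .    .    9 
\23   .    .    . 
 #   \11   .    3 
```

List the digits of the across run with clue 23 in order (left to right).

8 9 6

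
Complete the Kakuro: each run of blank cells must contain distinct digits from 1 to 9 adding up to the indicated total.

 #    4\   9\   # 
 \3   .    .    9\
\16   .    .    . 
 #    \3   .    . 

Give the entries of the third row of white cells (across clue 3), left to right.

3 in 2 cells must be {1,2}; 4 in 2 cells must be {1,3}.
The 3 across and the 4 down share only 1, so R1C1 = 1.
R1C2 = 3 − 1 = 2 completes the 3 across.
R2C1 = 4 − 1 = 3 completes the 4 down.
R3C2 = 1: the only remaining digit allowed by both the 3 across and the 9 down.
R3C3 = 3 − 1 = 2 completes the 3 across.
R2C2 = 9 − 3 = 6 completes the 9 down.
R2C3 = 16 − 9 = 7 completes the 16 across.

1 2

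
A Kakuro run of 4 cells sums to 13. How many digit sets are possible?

4 distinct digits from 1–9 sum between 10 and 30.
Enumerating: {1,2,3,7}, {1,2,4,6}, {1,3,4,5}.

3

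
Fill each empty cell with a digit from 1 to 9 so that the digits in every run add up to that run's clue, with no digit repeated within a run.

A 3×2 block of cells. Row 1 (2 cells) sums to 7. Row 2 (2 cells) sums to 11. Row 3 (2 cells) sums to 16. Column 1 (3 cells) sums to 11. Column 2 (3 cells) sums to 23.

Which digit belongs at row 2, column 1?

3

16 in 2 cells must be {7,9}; 23 in 3 cells must be {6,8,9}.
The 7 across and the 23 down share only 6, so (1,2) = 6.
The 16 across and the 11 down share only 7, so (3,1) = 7.
(3,2) = 16 − 7 = 9 completes the 16 across.
(1,1) = 7 − 6 = 1 completes the 7 across.
(2,1) = 11 − 8 = 3 completes the 11 down.
(2,2) = 11 − 3 = 8 completes the 11 across.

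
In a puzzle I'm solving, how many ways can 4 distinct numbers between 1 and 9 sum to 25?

6

4 distinct digits from 1–9 sum between 10 and 30.
Enumerating: {1,7,8,9}, {2,6,8,9}, {3,5,8,9}, {3,6,7,9}, {4,5,7,9}, {4,6,7,8}.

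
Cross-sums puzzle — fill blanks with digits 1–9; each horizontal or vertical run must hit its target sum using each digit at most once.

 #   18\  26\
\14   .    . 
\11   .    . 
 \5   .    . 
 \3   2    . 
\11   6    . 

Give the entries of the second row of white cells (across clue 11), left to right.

3 in 2 cells must be {1,2}.
Given what's placed, R1C1 must be 5 to fit the 14 across and 18 down.
R1C2 = 14 − 5 = 9 completes the 14 across.
R2C1 = 4: the only remaining digit allowed by both the 11 across and the 18 down.
R2C2 = 11 − 4 = 7 completes the 11 across.

4, 7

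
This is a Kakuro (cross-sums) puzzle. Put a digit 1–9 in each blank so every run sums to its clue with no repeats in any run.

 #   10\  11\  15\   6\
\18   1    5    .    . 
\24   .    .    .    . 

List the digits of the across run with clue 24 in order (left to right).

9, 6, 7, 2

Given what's placed, R1C4 must be 4 to fit the 18 across and 6 down.
R2C1 = 10 − 1 = 9 completes the 10 down.
R2C2 = 11 − 5 = 6 completes the 11 down.
R2C4 = 6 − 4 = 2 completes the 6 down.
R1C3 = 18 − 10 = 8 completes the 18 across.
R2C3 = 24 − 17 = 7 completes the 24 across.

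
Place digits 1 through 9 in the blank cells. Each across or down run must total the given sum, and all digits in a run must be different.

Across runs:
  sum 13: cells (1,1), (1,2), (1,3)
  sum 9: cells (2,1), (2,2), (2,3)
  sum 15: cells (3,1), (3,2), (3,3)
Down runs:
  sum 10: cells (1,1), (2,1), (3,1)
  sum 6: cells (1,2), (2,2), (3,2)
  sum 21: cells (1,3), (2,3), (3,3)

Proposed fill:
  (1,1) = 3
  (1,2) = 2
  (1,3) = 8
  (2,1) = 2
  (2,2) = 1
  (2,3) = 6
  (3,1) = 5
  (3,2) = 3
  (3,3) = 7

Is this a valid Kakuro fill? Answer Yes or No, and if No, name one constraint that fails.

Yes

Across: 3+2+8=13; 2+1+6=9; 5+3+7=15. Down: 3+2+5=10; 2+1+3=6; 8+6+7=21. No digit repeats within any run.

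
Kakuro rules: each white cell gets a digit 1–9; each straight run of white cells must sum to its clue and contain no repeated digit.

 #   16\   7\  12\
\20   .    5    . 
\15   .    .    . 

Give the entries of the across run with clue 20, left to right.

7 5 8

16 in 2 cells must be {7,9}.
R2C2 = 7 − 5 = 2 completes the 7 down.
Nothing is forced directly, so branch on R1C1, whose candidates are 7 or 9. If R1C1 = 9: then R1C3 would have to be in {6} for the 20 across but in {3,4,5,7,8,9} for the 12 down — contradiction. So R1C1 = 7.
R1C3 = 20 − 12 = 8 completes the 20 across.
R2C1 = 16 − 7 = 9 completes the 16 down.
R2C3 = 15 − 11 = 4 completes the 15 across.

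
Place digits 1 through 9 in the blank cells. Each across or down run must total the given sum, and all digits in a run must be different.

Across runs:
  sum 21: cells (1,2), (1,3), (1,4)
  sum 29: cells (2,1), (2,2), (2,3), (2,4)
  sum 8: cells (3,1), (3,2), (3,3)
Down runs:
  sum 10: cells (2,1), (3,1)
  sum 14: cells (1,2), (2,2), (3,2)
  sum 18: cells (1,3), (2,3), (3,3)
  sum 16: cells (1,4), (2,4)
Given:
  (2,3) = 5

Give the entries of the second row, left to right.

7 8 5 9

29 in 4 cells must be {5,7,8,9}; 16 in 2 cells must be {7,9}.
Given what's placed, (3,3) must be 4 to fit the 8 across and 18 down.
(1,3) = 18 − 9 = 9 completes the 18 down.
Given what's placed, (1,4) must be 7 to fit the 21 across and 16 down.
(2,4) = 16 − 7 = 9 completes the 16 down.
(1,2) = 21 − 16 = 5 completes the 21 across.
No cell is forced outright now. (3,1) can only be 1 or 3 (the digits allowed by both its 8 across and its 10 down). If (3,1) = 1: then (2,1) would have to be in {7,8} for the 29 across but in {9} for the 10 down — contradiction. So (3,1) = 3.
(2,1) = 10 − 3 = 7 completes the 10 down.
(2,2) = 29 − 21 = 8 completes the 29 across.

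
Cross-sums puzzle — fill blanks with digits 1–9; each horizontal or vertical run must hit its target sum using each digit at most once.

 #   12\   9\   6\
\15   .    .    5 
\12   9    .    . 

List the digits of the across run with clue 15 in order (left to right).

R1C1 = 12 − 9 = 3 completes the 12 down.
R1C2 = 15 − 8 = 7 completes the 15 across.
R2C2 = 9 − 7 = 2 completes the 9 down.
R2C3 = 12 − 11 = 1 completes the 12 across.

3, 7, 5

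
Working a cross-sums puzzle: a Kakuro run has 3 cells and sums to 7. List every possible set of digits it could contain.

3 distinct digits from 1–9 sum between 6 and 24.
Only one set works: {1,2,4}.

{1,2,4}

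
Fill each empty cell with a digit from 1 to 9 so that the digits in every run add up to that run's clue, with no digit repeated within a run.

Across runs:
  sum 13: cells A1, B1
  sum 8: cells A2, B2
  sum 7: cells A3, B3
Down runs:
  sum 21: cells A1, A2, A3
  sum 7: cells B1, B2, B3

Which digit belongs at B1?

7 in 3 cells must be {1,2,4}.
The 13 across and the 7 down share only 4, so B1 = 4.
A1 = 13 − 4 = 9 completes the 13 across.
Nothing is forced directly, so branch on A2, whose candidates are 5 or 7. If A2 = 5: then B2 would have to be in {3} for the 8 across but in {1,2} for the 7 down — contradiction. So A2 = 7.
B2 = 8 − 7 = 1 completes the 8 across.
A3 = 21 − 16 = 5 completes the 21 down.
B3 = 7 − 5 = 2 completes the 7 across.

4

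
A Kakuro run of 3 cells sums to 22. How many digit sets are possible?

3 distinct digits from 1–9 sum between 6 and 24.
Enumerating: {5,8,9}, {6,7,9}.

2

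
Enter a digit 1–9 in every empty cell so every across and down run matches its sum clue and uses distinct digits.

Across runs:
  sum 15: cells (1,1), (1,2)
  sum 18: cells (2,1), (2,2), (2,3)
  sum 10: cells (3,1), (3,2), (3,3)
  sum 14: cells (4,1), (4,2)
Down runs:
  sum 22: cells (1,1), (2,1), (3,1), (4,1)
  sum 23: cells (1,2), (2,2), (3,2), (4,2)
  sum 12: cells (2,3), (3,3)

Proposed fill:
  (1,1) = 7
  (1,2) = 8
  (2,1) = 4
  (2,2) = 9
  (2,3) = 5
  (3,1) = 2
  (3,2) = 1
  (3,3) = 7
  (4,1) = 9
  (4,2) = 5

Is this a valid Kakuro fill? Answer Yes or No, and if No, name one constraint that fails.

Across: 7+8=15; 4+9+5=18; 2+1+7=10; 9+5=14. Down: 7+4+2+9=22; 8+9+1+5=23; 5+7=12. No digit repeats within any run.

Yes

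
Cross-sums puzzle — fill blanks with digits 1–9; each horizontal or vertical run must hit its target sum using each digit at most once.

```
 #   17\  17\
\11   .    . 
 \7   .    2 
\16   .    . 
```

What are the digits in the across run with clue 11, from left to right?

3 8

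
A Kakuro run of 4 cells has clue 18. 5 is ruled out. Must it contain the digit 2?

Counterexample: {1,3,6,8} sums to 18 under that restriction without using 2.

No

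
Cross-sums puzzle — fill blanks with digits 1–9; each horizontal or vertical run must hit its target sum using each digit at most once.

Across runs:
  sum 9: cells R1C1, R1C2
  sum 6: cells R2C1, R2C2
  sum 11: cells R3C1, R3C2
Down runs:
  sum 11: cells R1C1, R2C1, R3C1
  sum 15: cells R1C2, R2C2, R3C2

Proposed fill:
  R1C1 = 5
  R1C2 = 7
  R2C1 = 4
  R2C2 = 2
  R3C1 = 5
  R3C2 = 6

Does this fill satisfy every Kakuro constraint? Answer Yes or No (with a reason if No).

No — the across run R1C1–R1C2 sums to 12, not 9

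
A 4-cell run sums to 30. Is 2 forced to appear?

The only way to make 30 from 4 distinct digits is {6,7,8,9}, which does not contain 2.

No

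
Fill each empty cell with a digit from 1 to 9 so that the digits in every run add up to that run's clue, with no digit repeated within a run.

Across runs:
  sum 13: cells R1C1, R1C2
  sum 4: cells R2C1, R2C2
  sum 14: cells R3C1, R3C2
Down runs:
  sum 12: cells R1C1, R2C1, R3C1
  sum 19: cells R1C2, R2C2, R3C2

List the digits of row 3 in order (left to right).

4 in 2 cells must be {1,3}.
The 4 across and the 19 down share only 3, so R2C2 = 3.
Given what's placed, R3C2 must be 9 to fit the 14 across and 19 down.
R1C2 = 19 − 12 = 7 completes the 19 down.
R2C1 = 4 − 3 = 1 completes the 4 across.
R3C1 = 14 − 9 = 5 completes the 14 across.
R1C1 = 13 − 7 = 6 completes the 13 across.

5, 9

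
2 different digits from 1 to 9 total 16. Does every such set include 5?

No

The only way to make 16 from 2 distinct digits is {7,9}, which does not contain 5.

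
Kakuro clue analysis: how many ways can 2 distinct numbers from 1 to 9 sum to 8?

3

2 distinct digits from 1–9 sum between 3 and 17.
Enumerating: {1,7}, {2,6}, {3,5}.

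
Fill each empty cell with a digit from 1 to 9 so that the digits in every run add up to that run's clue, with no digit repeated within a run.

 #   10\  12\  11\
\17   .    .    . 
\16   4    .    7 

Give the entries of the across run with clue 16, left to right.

R1C1 = 10 − 4 = 6 completes the 10 down.
R1C3 = 11 − 7 = 4 completes the 11 down.
R2C2 = 16 − 11 = 5 completes the 16 across.
R1C2 = 17 − 10 = 7 completes the 17 across.

4 5 7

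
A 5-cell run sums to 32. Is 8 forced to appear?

Yes

Every partition of 32 into 5 distinct digits includes 8: {2,6,7,8,9}, {3,5,7,8,9}, {4,5,6,8,9}.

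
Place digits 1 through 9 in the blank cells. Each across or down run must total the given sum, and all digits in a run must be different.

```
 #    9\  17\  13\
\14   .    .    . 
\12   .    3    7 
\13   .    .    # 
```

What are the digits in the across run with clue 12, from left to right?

2 3 7

R1C3 = 13 − 7 = 6 completes the 13 down.
R2C1 = 12 − 10 = 2 completes the 12 across.
R1C2 = 5: the only remaining digit allowed by both the 14 across and the 17 down.
R3C2 = 17 − 8 = 9 completes the 17 down.
R1C1 = 14 − 11 = 3 completes the 14 across.
R3C1 = 13 − 9 = 4 completes the 13 across.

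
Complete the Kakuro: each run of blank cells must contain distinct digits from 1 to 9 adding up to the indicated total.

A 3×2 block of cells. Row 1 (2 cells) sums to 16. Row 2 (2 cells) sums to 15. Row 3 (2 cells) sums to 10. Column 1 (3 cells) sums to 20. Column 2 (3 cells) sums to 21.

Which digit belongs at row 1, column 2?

7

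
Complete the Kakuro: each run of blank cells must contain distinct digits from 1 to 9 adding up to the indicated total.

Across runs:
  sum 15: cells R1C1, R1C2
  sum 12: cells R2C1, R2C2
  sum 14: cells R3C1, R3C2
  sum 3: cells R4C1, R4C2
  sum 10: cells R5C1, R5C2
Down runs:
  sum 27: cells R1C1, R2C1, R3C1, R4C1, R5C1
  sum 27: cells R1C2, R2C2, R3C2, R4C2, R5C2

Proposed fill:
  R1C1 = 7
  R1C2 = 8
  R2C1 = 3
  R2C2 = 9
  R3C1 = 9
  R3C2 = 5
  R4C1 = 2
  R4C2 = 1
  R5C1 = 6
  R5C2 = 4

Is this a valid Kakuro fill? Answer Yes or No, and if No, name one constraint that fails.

Across: 7+8=15; 3+9=12; 9+5=14; 2+1=3; 6+4=10. Down: 7+3+9+2+6=27; 8+9+5+1+4=27. No digit repeats within any run.

Yes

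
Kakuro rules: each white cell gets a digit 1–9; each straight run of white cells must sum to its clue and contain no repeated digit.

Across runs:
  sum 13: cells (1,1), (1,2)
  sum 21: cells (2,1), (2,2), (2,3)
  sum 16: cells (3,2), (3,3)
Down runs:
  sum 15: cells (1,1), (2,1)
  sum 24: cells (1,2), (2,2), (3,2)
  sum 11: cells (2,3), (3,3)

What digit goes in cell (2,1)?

16 in 2 cells must be {7,9}; 24 in 3 cells must be {7,8,9}.
Nothing is forced directly, so branch on (3,3), whose candidates are 7 or 9. If (3,3) = 9: then (2,3) would have to be in {4,5,6,7,8,9} for the 21 across but in {2} for the 11 down — contradiction. So (3,3) = 7.
(2,3) = 11 − 7 = 4 completes the 11 down.
(3,2) = 16 − 7 = 9 completes the 16 across.
(2,2) = 8: the only remaining digit allowed by both the 21 across and the 24 down.
(1,2) = 24 − 17 = 7 completes the 24 down.
(2,1) = 21 − 12 = 9 completes the 21 across.
(1,1) = 13 − 7 = 6 completes the 13 across.

9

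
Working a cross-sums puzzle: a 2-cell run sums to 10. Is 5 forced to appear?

No

Counterexample: {1,9} sums to 10 without using 5.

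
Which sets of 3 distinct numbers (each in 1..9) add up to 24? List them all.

{7,8,9}

3 distinct digits from 1–9 sum between 6 and 24.
Only one set works: {7,8,9}.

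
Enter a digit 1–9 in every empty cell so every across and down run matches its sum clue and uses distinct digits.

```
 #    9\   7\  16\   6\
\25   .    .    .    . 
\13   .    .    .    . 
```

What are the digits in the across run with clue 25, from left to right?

7 4 9 5

16 in 2 cells must be {7,9}.
Only 7 fits R2C3 under both its across sum 13 and down sum 16.
R1C3 = 16 − 7 = 9 completes the 16 down.
Nothing is forced directly, so branch on R2C4, whose candidates are 1 or 2. If R2C4 = 2: that forces R1C4 = 4, R1C2 = 5, after which R2C2 would have to be in {1,3} for the 13 across but in {2} for the 7 down — contradiction. So R2C4 = 1.
R1C4 = 6 − 1 = 5 completes the 6 down.
No cell is forced outright now. R2C1 can only be 2 or 3 (the digits allowed by both its 13 across and its 9 down). If R2C1 = 3: then R1C1 would have to be in {3,4,7,8} for the 25 across but in {6} for the 9 down — contradiction. So R2C1 = 2.
R1C1 = 9 − 2 = 7 completes the 9 down.
R1C2 = 25 − 21 = 4 completes the 25 across.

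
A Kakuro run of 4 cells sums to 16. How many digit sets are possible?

8

4 distinct digits from 1–9 sum between 10 and 30.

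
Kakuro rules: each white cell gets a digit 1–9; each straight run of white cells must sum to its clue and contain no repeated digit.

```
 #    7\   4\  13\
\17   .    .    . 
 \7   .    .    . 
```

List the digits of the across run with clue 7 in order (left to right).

2 1 4

7 in 3 cells must be {1,2,4}; 4 in 2 cells must be {1,3}.
The 7 across and the 4 down share only 1, so R2C2 = 1.
Given what's placed, R2C3 must be 4 to fit the 7 across and 13 down.
R1C2 = 4 − 1 = 3 completes the 4 down.
R1C3 = 13 − 4 = 9 completes the 13 down.
R2C1 = 7 − 5 = 2 completes the 7 across.
R1C1 = 17 − 12 = 5 completes the 17 across.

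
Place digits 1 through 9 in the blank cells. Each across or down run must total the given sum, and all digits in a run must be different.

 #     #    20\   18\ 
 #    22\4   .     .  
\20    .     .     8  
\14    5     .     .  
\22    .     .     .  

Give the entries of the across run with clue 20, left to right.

9, 3, 8

4 in 2 cells must be {1,3}.
Given what's placed, R2C1 must be 9 to fit the 20 across and 22 down.
R2C2 = 20 − 17 = 3 completes the 20 across.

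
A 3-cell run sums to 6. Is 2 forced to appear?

Yes

The only way to make 6 from 3 distinct digits is {1,2,3}, which contains 2.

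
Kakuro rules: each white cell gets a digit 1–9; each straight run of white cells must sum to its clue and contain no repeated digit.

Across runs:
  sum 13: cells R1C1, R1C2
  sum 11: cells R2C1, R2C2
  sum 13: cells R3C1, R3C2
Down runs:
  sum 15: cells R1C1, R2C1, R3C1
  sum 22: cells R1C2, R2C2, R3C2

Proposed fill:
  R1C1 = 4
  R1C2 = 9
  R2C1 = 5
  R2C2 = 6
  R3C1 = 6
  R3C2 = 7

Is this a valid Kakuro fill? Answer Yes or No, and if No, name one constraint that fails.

Yes

Across: 4+9=13; 5+6=11; 6+7=13. Down: 4+5+6=15; 9+6+7=22. No digit repeats within any run.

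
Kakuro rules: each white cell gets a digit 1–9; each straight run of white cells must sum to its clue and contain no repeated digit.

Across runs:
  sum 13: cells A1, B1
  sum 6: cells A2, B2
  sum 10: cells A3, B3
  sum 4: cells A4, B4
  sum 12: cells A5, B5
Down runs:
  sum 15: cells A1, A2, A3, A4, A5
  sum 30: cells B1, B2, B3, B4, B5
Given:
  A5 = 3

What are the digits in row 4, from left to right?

1 3

4 in 2 cells must be {1,3}; 15 in 5 cells must be {1,2,3,4,5}.
A4 = 1: the only remaining digit allowed by both the 4 across and the 15 down.
B4 = 4 − 1 = 3 completes the 4 across.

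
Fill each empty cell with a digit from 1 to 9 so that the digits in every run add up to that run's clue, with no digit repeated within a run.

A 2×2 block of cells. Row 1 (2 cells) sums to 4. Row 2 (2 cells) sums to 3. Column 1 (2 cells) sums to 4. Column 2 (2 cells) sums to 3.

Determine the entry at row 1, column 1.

4 in 2 cells must be {1,3}; 3 in 2 cells must be {1,2}.
The 4 across and the 3 down share only 1, so (1,2) = 1.
The 3 across and the 4 down share only 1, so (2,1) = 1.
(2,2) = 3 − 1 = 2 completes the 3 across.
(1,1) = 4 − 1 = 3 completes the 4 across.

3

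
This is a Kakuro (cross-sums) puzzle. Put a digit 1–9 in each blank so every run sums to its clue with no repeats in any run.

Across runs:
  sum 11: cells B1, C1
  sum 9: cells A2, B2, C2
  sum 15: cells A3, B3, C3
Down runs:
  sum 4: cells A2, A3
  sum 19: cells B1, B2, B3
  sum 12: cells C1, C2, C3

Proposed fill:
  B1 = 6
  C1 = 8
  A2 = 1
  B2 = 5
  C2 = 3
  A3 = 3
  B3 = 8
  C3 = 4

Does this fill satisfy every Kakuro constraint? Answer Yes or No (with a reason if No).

No — the across run B1–C1 sums to 14, not 11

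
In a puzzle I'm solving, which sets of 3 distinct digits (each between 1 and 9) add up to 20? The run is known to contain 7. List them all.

3 distinct digits from 1–9 sum between 6 and 24.
Keeping only sets containing 7.

{4,7,9}; {5,7,8}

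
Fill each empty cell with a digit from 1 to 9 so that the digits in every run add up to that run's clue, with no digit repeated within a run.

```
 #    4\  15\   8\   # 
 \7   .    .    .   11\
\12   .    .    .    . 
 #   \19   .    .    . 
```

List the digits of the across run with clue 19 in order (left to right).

7, 3, 9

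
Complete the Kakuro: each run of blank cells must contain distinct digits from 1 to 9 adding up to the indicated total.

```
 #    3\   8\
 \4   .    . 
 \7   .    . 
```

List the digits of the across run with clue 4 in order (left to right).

1 3

4 in 2 cells must be {1,3}; 3 in 2 cells must be {1,2}.
The 4 across and the 3 down share only 1, so R1C1 = 1.
R1C2 = 4 − 1 = 3 completes the 4 across.
R2C1 = 3 − 1 = 2 completes the 3 down.
R2C2 = 7 − 2 = 5 completes the 7 across.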